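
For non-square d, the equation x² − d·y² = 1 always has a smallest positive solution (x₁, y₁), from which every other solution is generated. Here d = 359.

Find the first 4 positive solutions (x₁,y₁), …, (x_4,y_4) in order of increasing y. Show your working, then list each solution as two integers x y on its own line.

360 19
259199 13680
186622920 9849581
134368243201 7091684640

√359 → a₀=18, period (1,17,1,36); ℓ=4 even so k=3
a_0=18:  p_0=18·1+0=18,  q_0=18·0+1=1
a_1=1:  p_1=1·18+1=19,  q_1=1·1+0=1
a_2=17:  p_2=17·19+18=341,  q_2=17·1+1=18
a_3=1:  p_3=1·341+19=360,  q_3=1·18+1=19
→ (360, 19).  Check: 360²=129600, 359·19²=129599, difference 1.
k=2:  x_2 = 360·360+359·19·19 = 259199,  y_2 = 360·19+19·360 = 13680
k=3:  x_3 = 360·259199+359·19·13680 = 186622920,  y_3 = 360·13680+19·259199 = 9849581
k=4:  x_4 = 360·186622920+359·19·9849581 = 134368243201,  y_4 = 360·9849581+19·186622920 = 7091684640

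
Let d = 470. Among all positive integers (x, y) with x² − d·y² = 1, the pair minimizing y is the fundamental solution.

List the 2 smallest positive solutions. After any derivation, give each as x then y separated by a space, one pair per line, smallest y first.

√470 → a₀=21, period (1,2,8,2,1,42); ℓ=6 even so k=5
k=0  a_k=21  p_k/q_k = 21/1
k=1  a_k=1  p_k/q_k = 22/1
k=2  a_k=2  p_k/q_k = 65/3
k=3  a_k=8  p_k/q_k = 542/25
k=4  a_k=2  p_k/q_k = 1149/53
k=5  a_k=1  p_k/q_k = 1691/78
fundamental: x₁=1691, y₁=78  (since 2859481 − 470·6084 = 1)
(x_2, y_2) = (1691·1691 + 470·78·78, 1691·78 + 78·1691) = (5718961, 263796)

1691 78
5718961 263796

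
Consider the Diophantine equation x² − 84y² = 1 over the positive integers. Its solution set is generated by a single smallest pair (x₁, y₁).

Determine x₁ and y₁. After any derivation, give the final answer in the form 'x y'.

55 6

[9; 6,18] for √84; ℓ=2 ⇒ convergent index 1
step 0: (9, 1)  from 9·(1,0) + (0,1)
step 1: (55, 6)  from 6·(9,1) + (1,0)
fundamental: x₁=55, y₁=6  (since 3025 − 84·36 = 1)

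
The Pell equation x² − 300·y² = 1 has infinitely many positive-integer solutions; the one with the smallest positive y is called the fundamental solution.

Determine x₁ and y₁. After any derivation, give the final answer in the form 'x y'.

1351 78

[17; 3,8,3,34] for √300; ℓ=4 ⇒ convergent index 3
i=0: a=17 ⇒ p=17, q=1
i=1: a=3 ⇒ p=52, q=3
i=2: a=8 ⇒ p=433, q=25
i=3: a=3 ⇒ p=1351, q=78
fundamental: x₁=1351, y₁=78  (since 1825201 − 300·6084 = 1)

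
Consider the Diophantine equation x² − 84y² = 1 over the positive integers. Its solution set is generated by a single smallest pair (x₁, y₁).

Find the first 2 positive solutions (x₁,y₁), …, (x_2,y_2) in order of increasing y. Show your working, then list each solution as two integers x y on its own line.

55 6
6049 660

√84 → a₀=9, period (6,18); ℓ=2 even so k=1
i=0: a=9 ⇒ p=9, q=1
i=1: a=6 ⇒ p=55, q=6
→ (55, 6).  Check: 55²=3025, 84·6²=3024, difference 1.
k=2:  x_2 = 55·55+84·6·6 = 6049,  y_2 = 55·6+6·55 = 660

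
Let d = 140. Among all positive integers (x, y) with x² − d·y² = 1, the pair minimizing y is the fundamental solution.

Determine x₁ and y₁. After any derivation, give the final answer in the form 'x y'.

√140 = [11; 1,4,1,22, …], period ℓ=4 (even) → k=3
k=0  a_k=11  p_k/q_k = 11/1
k=1  a_k=1  p_k/q_k = 12/1
k=2  a_k=4  p_k/q_k = 59/5
k=3  a_k=1  p_k/q_k = 71/6
→ (71, 6).  Check: 71²=5041, 140·6²=5040, difference 1.

71 6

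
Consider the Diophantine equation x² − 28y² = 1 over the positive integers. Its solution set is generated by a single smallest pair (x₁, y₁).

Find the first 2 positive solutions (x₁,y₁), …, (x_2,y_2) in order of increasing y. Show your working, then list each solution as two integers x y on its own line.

127 24
32257 6096

d=28: √d = [5; 3,2,3,10] (ℓ=4, even), read p_3/q_3
step 0: (5, 1)  from 5·(1,0) + (0,1)
step 1: (16, 3)  from 3·(5,1) + (1,0)
step 2: (37, 7)  from 2·(16,3) + (5,1)
step 3: (127, 24)  from 3·(37,7) + (16,3)
→ (127, 24).  Check: 127²=16129, 28·24²=16128, difference 1.
n=2: (127,24)∘(127,24) = (127·127+28·24·24, 127·24+24·127) = (32257,6096)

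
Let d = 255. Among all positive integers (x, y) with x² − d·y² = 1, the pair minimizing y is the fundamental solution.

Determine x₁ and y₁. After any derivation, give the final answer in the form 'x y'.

16 1

√255 = [15; 1,30, …], period ℓ=2 (even) → k=1
step 0: (15, 1)  from 15·(1,0) + (0,1)
step 1: (16, 1)  from 1·(15,1) + (1,0)
→ (16, 1).  Check: 16²=256, 255·1²=255, difference 1.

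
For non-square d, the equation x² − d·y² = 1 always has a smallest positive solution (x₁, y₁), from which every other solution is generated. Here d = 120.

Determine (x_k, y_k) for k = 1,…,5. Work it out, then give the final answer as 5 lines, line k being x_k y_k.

11 1
241 22
5291 483
116161 10604
2550251 232805

√120 → a₀=10, period (1,20); ℓ=2 even so k=1
step 0: (10, 1)  from 10·(1,0) + (0,1)
step 1: (11, 1)  from 1·(10,1) + (1,0)
→ (11, 1).  Check: 11²=121, 120·1²=120, difference 1.
k=2:  x_2 = 11·11+120·1·1 = 241,  y_2 = 11·1+1·11 = 22
k=3:  x_3 = 11·241+120·1·22 = 5291,  y_3 = 11·22+1·241 = 483
k=4:  x_4 = 11·5291+120·1·483 = 116161,  y_4 = 11·483+1·5291 = 10604
k=5:  x_5 = 11·116161+120·1·10604 = 2550251,  y_5 = 11·10604+1·116161 = 232805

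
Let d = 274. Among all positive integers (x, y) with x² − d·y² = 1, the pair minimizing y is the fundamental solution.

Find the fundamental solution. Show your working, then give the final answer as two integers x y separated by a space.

3959299 239190

√274 → a₀=16, period (1,1,4,4,1,1,32); ℓ=7 odd so k=13
i=0: a=16 ⇒ p=16, q=1
i=1: a=1 ⇒ p=17, q=1
…
i=4: a=4 ⇒ p=629, q=38
…
i=8: a=1 ⇒ p=47209, q=2852
i=9: a=1 ⇒ p=93011, q=5619
i=10: a=4 ⇒ p=419253, q=25328
i=11: a=4 ⇒ p=1770023, q=106931
i=12: a=1 ⇒ p=2189276, q=132259
i=13: a=1 ⇒ p=3959299, q=239190
→ (3959299, 239190).  Check: 3959299²=15676048571401, 274·239190²=15676048571400, difference 1.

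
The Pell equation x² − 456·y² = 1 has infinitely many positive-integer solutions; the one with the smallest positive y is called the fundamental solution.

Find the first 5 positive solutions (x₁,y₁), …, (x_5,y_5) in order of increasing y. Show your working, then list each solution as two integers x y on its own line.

1025 48
2101249 98400
4307559425 201719952
8830494720001 413525803200
18102509868442625 847727694840048

√456 = [21; 2,1,4,1,2,42, …], period ℓ=6 (even) → k=5
a_0=21:  p_0=21·1+0=21,  q_0=21·0+1=1
…
a_2=1:  p_2=1·43+21=64,  q_2=1·2+1=3
a_3=4:  p_3=4·64+43=299,  q_3=4·3+2=14
a_4=1:  p_4=1·299+64=363,  q_4=1·14+3=17
a_5=2:  p_5=2·363+299=1025,  q_5=2·17+14=48
(x₁, y₁) = (1025, 48);  1025² − 456·48² = 1 ✓
(x_2, y_2) = (1025·1025 + 456·48·48, 1025·48 + 48·1025) = (2101249, 98400)
(x_3, y_3) = (1025·2101249 + 456·48·98400, 1025·98400 + 48·2101249) = (4307559425, 201719952)
(x_4, y_4) = (1025·4307559425 + 456·48·201719952, 1025·201719952 + 48·4307559425) = (8830494720001, 413525803200)
(x_5, y_5) = (1025·8830494720001 + 456·48·413525803200, 1025·413525803200 + 48·8830494720001) = (18102509868442625, 847727694840048)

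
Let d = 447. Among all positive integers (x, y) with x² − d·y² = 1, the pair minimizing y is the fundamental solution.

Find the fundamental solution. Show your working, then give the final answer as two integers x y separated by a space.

148 7

[21; 7,42] for √447; ℓ=2 ⇒ convergent index 1
i=0: a=21 ⇒ p=21, q=1
i=1: a=7 ⇒ p=148, q=7
(x₁, y₁) = (148, 7);  148² − 447·7² = 1 ✓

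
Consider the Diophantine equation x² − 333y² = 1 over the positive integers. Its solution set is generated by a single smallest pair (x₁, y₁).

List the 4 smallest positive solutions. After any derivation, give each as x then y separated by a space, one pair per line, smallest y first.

√333 → a₀=18, period (4,36); ℓ=2 even so k=1
a_0=18:  p_0=18·1+0=18,  q_0=18·0+1=1
a_1=4:  p_1=4·18+1=73,  q_1=4·1+0=4
→ (73, 4).  Check: 73²=5329, 333·4²=5328, difference 1.
n=2: (73,4)∘(73,4) = (73·73+333·4·4, 73·4+4·73) = (10657,584)
n=3: (10657,584)∘(73,4) = (73·10657+333·4·584, 73·584+4·10657) = (1555849,85260)
n=4: (1555849,85260)∘(73,4) = (73·1555849+333·4·85260, 73·85260+4·1555849) = (227143297,12447376)

73 4
10657 584
1555849 85260
227143297 12447376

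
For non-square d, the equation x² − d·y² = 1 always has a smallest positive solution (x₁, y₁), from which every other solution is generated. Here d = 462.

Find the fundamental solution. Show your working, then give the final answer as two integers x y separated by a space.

43 2

[21; 2,42] for √462; ℓ=2 ⇒ convergent index 1
step 0: (21, 1)  from 21·(1,0) + (0,1)
step 1: (43, 2)  from 2·(21,1) + (1,0)
fundamental: x₁=43, y₁=2  (since 1849 − 462·4 = 1)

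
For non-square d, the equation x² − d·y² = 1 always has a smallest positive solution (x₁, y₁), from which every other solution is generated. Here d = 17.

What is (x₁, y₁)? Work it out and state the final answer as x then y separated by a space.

33 8

d=17: √d = [4; 8] (ℓ=1, odd), read p_1/q_1
i=0: a=4 ⇒ p=4, q=1
i=1: a=8 ⇒ p=33, q=8
fundamental: x₁=33, y₁=8  (since 1089 − 17·64 = 1)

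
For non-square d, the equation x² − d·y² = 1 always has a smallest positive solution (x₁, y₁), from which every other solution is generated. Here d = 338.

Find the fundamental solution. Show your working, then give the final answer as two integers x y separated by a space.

√338 = [18; 2,1,1,2,36, …], period ℓ=5 (odd) → k=9
step 0: (18, 1)  from 18·(1,0) + (0,1)
…
step 3: (92, 5)  from 1·(55,3) + (37,2)
step 4: (239, 13)  from 2·(92,5) + (55,3)
…
step 6: (17631, 959)  from 2·(8696,473) + (239,13)
…
step 8: (43958, 2391)  from 1·(26327,1432) + (17631,959)
step 9: (114243, 6214)  from 2·(43958,2391) + (26327,1432)
→ (114243, 6214).  Check: 114243²=13051463049, 338·6214²=13051463048, difference 1.

114243 6214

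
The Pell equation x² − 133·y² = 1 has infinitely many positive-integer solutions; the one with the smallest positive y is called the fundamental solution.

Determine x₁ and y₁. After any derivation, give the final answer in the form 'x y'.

2588599 224460

√133 = [11; 1,1,7,5,1,…,1,1,22, …], period ℓ=16 (even) → k=15
a_0=11:  p_0=11·1+0=11,  q_0=11·0+1=1
…
a_3=7:  p_3=7·23+12=173,  q_3=7·2+1=15
a_4=5:  p_4=5·173+23=888,  q_4=5·15+2=77
…
a_7=1:  p_7=1·1949+1061=3010,  q_7=1·169+92=261
…
a_14=1:  p_14=1·1210008+168583=1378591,  q_14=1·104921+14618=119539
a_15=1:  p_15=1·1378591+1210008=2588599,  q_15=1·119539+104921=224460
(x₁, y₁) = (2588599, 224460);  2588599² − 133·224460² = 1 ✓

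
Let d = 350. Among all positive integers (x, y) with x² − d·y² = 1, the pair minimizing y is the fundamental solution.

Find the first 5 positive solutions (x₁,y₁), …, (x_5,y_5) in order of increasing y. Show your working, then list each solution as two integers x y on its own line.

449 24
403201 21552
362074049 19353672
325142092801 17379575904
291977237261249 15606839808120

√350 → a₀=18, period (1,2,2,2,1,36); ℓ=6 even so k=5
k=0  a_k=18  p_k/q_k = 18/1
k=1  a_k=1  p_k/q_k = 19/1
k=2  a_k=2  p_k/q_k = 56/3
k=3  a_k=2  p_k/q_k = 131/7
k=4  a_k=2  p_k/q_k = 318/17
k=5  a_k=1  p_k/q_k = 449/24
→ (449, 24).  Check: 449²=201601, 350·24²=201600, difference 1.
k=2:  x_2 = 449·449+350·24·24 = 403201,  y_2 = 449·24+24·449 = 21552
k=3:  x_3 = 449·403201+350·24·21552 = 362074049,  y_3 = 449·21552+24·403201 = 19353672
k=4:  x_4 = 449·362074049+350·24·19353672 = 325142092801,  y_4 = 449·19353672+24·362074049 = 17379575904
k=5:  x_5 = 449·325142092801+350·24·17379575904 = 291977237261249,  y_5 = 449·17379575904+24·325142092801 = 15606839808120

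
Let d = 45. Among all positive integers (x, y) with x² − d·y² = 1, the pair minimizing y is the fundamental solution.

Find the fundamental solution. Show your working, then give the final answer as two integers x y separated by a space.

161 24

d=45: √d = [6; 1,2,2,2,1,12] (ℓ=6, even), read p_5/q_5
a_0=6:  p_0=6·1+0=6,  q_0=6·0+1=1
a_1=1:  p_1=1·6+1=7,  q_1=1·1+0=1
a_2=2:  p_2=2·7+6=20,  q_2=2·1+1=3
…
a_4=2:  p_4=2·47+20=114,  q_4=2·7+3=17
a_5=1:  p_5=1·114+47=161,  q_5=1·17+7=24
(x₁, y₁) = (161, 24);  161² − 45·24² = 1 ✓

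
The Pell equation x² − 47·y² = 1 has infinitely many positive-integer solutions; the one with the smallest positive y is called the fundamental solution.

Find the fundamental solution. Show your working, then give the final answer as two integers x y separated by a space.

48 7

√47 → a₀=6, period (1,5,1,12); ℓ=4 even so k=3
i=0: a=6 ⇒ p=6, q=1
i=1: a=1 ⇒ p=7, q=1
i=2: a=5 ⇒ p=41, q=6
i=3: a=1 ⇒ p=48, q=7
→ (48, 7).  Check: 48²=2304, 47·7²=2303, difference 1.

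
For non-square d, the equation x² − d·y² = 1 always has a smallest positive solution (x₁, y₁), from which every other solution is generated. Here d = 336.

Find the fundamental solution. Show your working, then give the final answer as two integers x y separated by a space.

55 3

d=336: √d = [18; 3,36] (ℓ=2, even), read p_1/q_1
a_0=18:  p_0=18·1+0=18,  q_0=18·0+1=1
a_1=3:  p_1=3·18+1=55,  q_1=3·1+0=3
fundamental: x₁=55, y₁=3  (since 3025 − 336·9 = 1)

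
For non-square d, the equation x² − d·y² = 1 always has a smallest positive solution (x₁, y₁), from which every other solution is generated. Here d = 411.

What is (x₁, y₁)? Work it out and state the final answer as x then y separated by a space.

49730 2453

√411 = [20; 3,1,1,1,19,1,1,1,3,40, …], period ℓ=10 (even) → k=9
k=0  a_k=20  p_k/q_k = 20/1
k=1  a_k=3  p_k/q_k = 61/3
k=2  a_k=1  p_k/q_k = 81/4
k=3  a_k=1  p_k/q_k = 142/7
k=4  a_k=1  p_k/q_k = 223/11
k=5  a_k=19  p_k/q_k = 4379/216
…
k=7  a_k=1  p_k/q_k = 8981/443
k=8  a_k=1  p_k/q_k = 13583/670
k=9  a_k=3  p_k/q_k = 49730/2453
fundamental: x₁=49730, y₁=2453  (since 2473072900 − 411·6017209 = 1)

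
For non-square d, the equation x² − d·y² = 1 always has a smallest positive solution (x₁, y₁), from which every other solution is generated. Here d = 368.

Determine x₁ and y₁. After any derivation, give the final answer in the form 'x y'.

d=368: √d = [19; 5,2,5,38] (ℓ=4, even), read p_3/q_3
k=0  a_k=19  p_k/q_k = 19/1
k=1  a_k=5  p_k/q_k = 96/5
k=2  a_k=2  p_k/q_k = 211/11
k=3  a_k=5  p_k/q_k = 1151/60
(x₁, y₁) = (1151, 60);  1151² − 368·60² = 1 ✓

1151 60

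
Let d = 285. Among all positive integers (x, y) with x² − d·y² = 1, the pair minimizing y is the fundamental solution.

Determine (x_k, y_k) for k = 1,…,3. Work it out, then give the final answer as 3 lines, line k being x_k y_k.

2431 144
11819521 700128
57466508671 3404022192

d=285: √d = [16; 1,7,2,7,1,32] (ℓ=6, even), read p_5/q_5
a_0=16:  p_0=16·1+0=16,  q_0=16·0+1=1
…
a_2=7:  p_2=7·17+16=135,  q_2=7·1+1=8
a_3=2:  p_3=2·135+17=287,  q_3=2·8+1=17
a_4=7:  p_4=7·287+135=2144,  q_4=7·17+8=127
a_5=1:  p_5=1·2144+287=2431,  q_5=1·127+17=144
(x₁, y₁) = (2431, 144);  2431² − 285·144² = 1 ✓
k=2:  x_2 = 2431·2431+285·144·144 = 11819521,  y_2 = 2431·144+144·2431 = 700128
k=3:  x_3 = 2431·11819521+285·144·700128 = 57466508671,  y_3 = 2431·700128+144·11819521 = 3404022192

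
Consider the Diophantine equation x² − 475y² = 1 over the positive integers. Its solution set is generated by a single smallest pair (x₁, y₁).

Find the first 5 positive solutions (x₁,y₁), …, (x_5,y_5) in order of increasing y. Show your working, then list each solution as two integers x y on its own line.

√475 → a₀=21, period (1,3,1,6,2,6,1,3,1,42); ℓ=10 even so k=9
a_0=21:  p_0=21·1+0=21,  q_0=21·0+1=1
…
a_2=3:  p_2=3·22+21=87,  q_2=3·1+1=4
a_3=1:  p_3=1·87+22=109,  q_3=1·4+1=5
…
a_5=2:  p_5=2·741+109=1591,  q_5=2·34+5=73
…
a_7=1:  p_7=1·10287+1591=11878,  q_7=1·472+73=545
a_8=3:  p_8=3·11878+10287=45921,  q_8=3·545+472=2107
a_9=1:  p_9=1·45921+11878=57799,  q_9=1·2107+545=2652
fundamental: x₁=57799, y₁=2652  (since 3340724401 − 475·7033104 = 1)
n=2: (57799,2652)∘(57799,2652) = (57799·57799+475·2652·2652, 57799·2652+2652·57799) = (6681448801,306565896)
n=3: (6681448801,306565896)∘(57799,2652) = (57799·6681448801+475·2652·306565896, 57799·306565896+2652·6681448801) = (772362118440199,35438404443156)
n=4: (772362118440199,35438404443156)∘(57799,2652) = (57799·772362118440199+475·2652·35438404443156, 57799·35438404443156+2652·772362118440199) = (89283516160768675201,4096608676513381392)
n=5: (89283516160768675201,4096608676513381392)∘(57799,2652) = (57799·89283516160768675201+475·2652·4096608676513381392, 57799·4096608676513381392+2652·89283516160768675201) = (10320995900380175197444999,473559769752155457709260)

57799 2652
6681448801 306565896
772362118440199 35438404443156
89283516160768675201 4096608676513381392
10320995900380175197444999 473559769752155457709260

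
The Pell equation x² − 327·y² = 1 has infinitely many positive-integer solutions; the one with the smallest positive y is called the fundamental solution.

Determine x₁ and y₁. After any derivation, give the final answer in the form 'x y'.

217 12

d=327: √d = [18; 12,36] (ℓ=2, even), read p_1/q_1
a_0=18:  p_0=18·1+0=18,  q_0=18·0+1=1
a_1=12:  p_1=12·18+1=217,  q_1=12·1+0=12
→ (217, 12).  Check: 217²=47089, 327·12²=47088, difference 1.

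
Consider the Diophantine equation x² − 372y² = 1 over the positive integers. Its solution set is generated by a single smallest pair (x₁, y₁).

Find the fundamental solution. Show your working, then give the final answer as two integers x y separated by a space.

12151 630

[19; 3,2,12,2,3,38] for √372; ℓ=6 ⇒ convergent index 5
a_0=19:  p_0=19·1+0=19,  q_0=19·0+1=1
…
a_4=2:  p_4=2·1678+135=3491,  q_4=2·87+7=181
a_5=3:  p_5=3·3491+1678=12151,  q_5=3·181+87=630
→ (12151, 630).  Check: 12151²=147646801, 372·630²=147646800, difference 1.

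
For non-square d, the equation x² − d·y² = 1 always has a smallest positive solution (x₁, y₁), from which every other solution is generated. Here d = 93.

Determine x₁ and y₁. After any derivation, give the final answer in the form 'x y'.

d=93: √d = [9; 1,1,1,4,6,4,1,1,1,18] (ℓ=10, even), read p_9/q_9
k=0  a_k=9  p_k/q_k = 9/1
…
k=2  a_k=1  p_k/q_k = 19/2
…
k=4  a_k=4  p_k/q_k = 135/14
k=5  a_k=6  p_k/q_k = 839/87
…
k=8  a_k=1  p_k/q_k = 7821/811
k=9  a_k=1  p_k/q_k = 12151/1260
→ (12151, 1260).  Check: 12151²=147646801, 93·1260²=147646800, difference 1.

12151 1260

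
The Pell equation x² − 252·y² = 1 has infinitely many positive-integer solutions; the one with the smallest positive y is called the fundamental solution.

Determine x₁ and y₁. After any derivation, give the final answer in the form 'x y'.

127 8

d=252: √d = [15; 1,6,1,30] (ℓ=4, even), read p_3/q_3
i=0: a=15 ⇒ p=15, q=1
…
i=2: a=6 ⇒ p=111, q=7
i=3: a=1 ⇒ p=127, q=8
(x₁, y₁) = (127, 8);  127² − 252·8² = 1 ✓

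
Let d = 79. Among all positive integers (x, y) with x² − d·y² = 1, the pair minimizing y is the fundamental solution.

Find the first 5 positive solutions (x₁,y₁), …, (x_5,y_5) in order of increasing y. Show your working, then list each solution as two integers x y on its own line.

80 9
12799 1440
2047760 230391
327628801 36861120
52418560400 5897548809

[8; 1,7,1,16] for √79; ℓ=4 ⇒ convergent index 3
step 0: (8, 1)  from 8·(1,0) + (0,1)
step 1: (9, 1)  from 1·(8,1) + (1,0)
step 2: (71, 8)  from 7·(9,1) + (8,1)
step 3: (80, 9)  from 1·(71,8) + (9,1)
→ (80, 9).  Check: 80²=6400, 79·9²=6399, difference 1.
k=2:  x_2 = 80·80+79·9·9 = 12799,  y_2 = 80·9+9·80 = 1440
k=3:  x_3 = 80·12799+79·9·1440 = 2047760,  y_3 = 80·1440+9·12799 = 230391
k=4:  x_4 = 80·2047760+79·9·230391 = 327628801,  y_4 = 80·230391+9·2047760 = 36861120
k=5:  x_5 = 80·327628801+79·9·36861120 = 52418560400,  y_5 = 80·36861120+9·327628801 = 5897548809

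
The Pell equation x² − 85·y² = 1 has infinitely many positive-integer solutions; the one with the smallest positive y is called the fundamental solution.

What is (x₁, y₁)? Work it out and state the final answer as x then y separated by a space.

285769 30996

d=85: √d = [9; 4,1,1,4,18] (ℓ=5, odd), read p_9/q_9
i=0: a=9 ⇒ p=9, q=1
i=1: a=4 ⇒ p=37, q=4
i=2: a=1 ⇒ p=46, q=5
i=3: a=1 ⇒ p=83, q=9
i=4: a=4 ⇒ p=378, q=41
i=5: a=18 ⇒ p=6887, q=747
i=6: a=4 ⇒ p=27926, q=3029
i=7: a=1 ⇒ p=34813, q=3776
i=8: a=1 ⇒ p=62739, q=6805
i=9: a=4 ⇒ p=285769, q=30996
→ (285769, 30996).  Check: 285769²=81663921361, 85·30996²=81663921360, difference 1.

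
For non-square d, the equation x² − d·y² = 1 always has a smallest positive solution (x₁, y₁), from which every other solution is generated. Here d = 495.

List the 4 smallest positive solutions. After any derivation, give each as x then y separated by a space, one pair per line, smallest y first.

89 4
15841 712
2819609 126732
501874561 22557584

√495 → a₀=22, period (4,44); ℓ=2 even so k=1
k=0  a_k=22  p_k/q_k = 22/1
k=1  a_k=4  p_k/q_k = 89/4
fundamental: x₁=89, y₁=4  (since 7921 − 495·16 = 1)
k=2:  x_2 = 89·89+495·4·4 = 15841,  y_2 = 89·4+4·89 = 712
k=3:  x_3 = 89·15841+495·4·712 = 2819609,  y_3 = 89·712+4·15841 = 126732
k=4:  x_4 = 89·2819609+495·4·126732 = 501874561,  y_4 = 89·126732+4·2819609 = 22557584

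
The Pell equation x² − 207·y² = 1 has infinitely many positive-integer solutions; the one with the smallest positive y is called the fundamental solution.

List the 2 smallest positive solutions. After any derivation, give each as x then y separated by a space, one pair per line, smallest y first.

1151 80
2649601 184160

√207 → a₀=14, period (2,1,1,2,1,1,2,28); ℓ=8 even so k=7
step 0: (14, 1)  from 14·(1,0) + (0,1)
step 1: (29, 2)  from 2·(14,1) + (1,0)
step 2: (43, 3)  from 1·(29,2) + (14,1)
step 3: (72, 5)  from 1·(43,3) + (29,2)
step 4: (187, 13)  from 2·(72,5) + (43,3)
step 5: (259, 18)  from 1·(187,13) + (72,5)
step 6: (446, 31)  from 1·(259,18) + (187,13)
step 7: (1151, 80)  from 2·(446,31) + (259,18)
(x₁, y₁) = (1151, 80);  1151² − 207·80² = 1 ✓
n=2: (1151,80)∘(1151,80) = (1151·1151+207·80·80, 1151·80+80·1151) = (2649601,184160)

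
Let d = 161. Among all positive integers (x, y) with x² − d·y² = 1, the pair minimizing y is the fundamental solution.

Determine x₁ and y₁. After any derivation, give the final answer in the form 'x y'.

d=161: √d = [12; 1,2,4,1,2,1,4,2,1,24] (ℓ=10, even), read p_9/q_9
a_0=12:  p_0=12·1+0=12,  q_0=12·0+1=1
a_1=1:  p_1=1·12+1=13,  q_1=1·1+0=1
a_2=2:  p_2=2·13+12=38,  q_2=2·1+1=3
…
a_4=1:  p_4=1·165+38=203,  q_4=1·13+3=16
…
a_8=2:  p_8=2·3667+774=8108,  q_8=2·289+61=639
a_9=1:  p_9=1·8108+3667=11775,  q_9=1·639+289=928
fundamental: x₁=11775, y₁=928  (since 138650625 − 161·861184 = 1)

11775 928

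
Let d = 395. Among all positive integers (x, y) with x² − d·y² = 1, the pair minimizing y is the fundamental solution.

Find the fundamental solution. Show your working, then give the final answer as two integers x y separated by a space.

√395 → a₀=19, period (1,6,1,38); ℓ=4 even so k=3
i=0: a=19 ⇒ p=19, q=1
i=1: a=1 ⇒ p=20, q=1
i=2: a=6 ⇒ p=139, q=7
i=3: a=1 ⇒ p=159, q=8
→ (159, 8).  Check: 159²=25281, 395·8²=25280, difference 1.

159 8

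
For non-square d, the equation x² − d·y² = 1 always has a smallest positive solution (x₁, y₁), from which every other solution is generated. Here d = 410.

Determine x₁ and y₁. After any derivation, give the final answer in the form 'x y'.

[20; 4,40] for √410; ℓ=2 ⇒ convergent index 1
step 0: (20, 1)  from 20·(1,0) + (0,1)
step 1: (81, 4)  from 4·(20,1) + (1,0)
fundamental: x₁=81, y₁=4  (since 6561 − 410·16 = 1)

81 4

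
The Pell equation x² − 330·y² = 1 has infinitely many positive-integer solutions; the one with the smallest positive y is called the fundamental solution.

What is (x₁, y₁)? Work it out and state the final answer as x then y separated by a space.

√330 → a₀=18, period (6,36); ℓ=2 even so k=1
a_0=18:  p_0=18·1+0=18,  q_0=18·0+1=1
a_1=6:  p_1=6·18+1=109,  q_1=6·1+0=6
(x₁, y₁) = (109, 6);  109² − 330·6² = 1 ✓

109 6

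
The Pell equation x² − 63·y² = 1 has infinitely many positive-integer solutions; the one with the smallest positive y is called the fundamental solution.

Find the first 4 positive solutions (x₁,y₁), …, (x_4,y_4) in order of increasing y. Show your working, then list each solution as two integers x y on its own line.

8 1
127 16
2024 255
32257 4064

√63 = [7; 1,14, …], period ℓ=2 (even) → k=1
i=0: a=7 ⇒ p=7, q=1
i=1: a=1 ⇒ p=8, q=1
→ (8, 1).  Check: 8²=64, 63·1²=63, difference 1.
k=2:  x_2 = 8·8+63·1·1 = 127,  y_2 = 8·1+1·8 = 16
k=3:  x_3 = 8·127+63·1·16 = 2024,  y_3 = 8·16+1·127 = 255
k=4:  x_4 = 8·2024+63·1·255 = 32257,  y_4 = 8·255+1·2024 = 4064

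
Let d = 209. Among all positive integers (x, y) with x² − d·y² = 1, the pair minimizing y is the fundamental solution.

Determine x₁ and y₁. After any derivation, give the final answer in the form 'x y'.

46551 3220

√209 = [14; 2,5,3,2,3,5,2,28, …], period ℓ=8 (even) → k=7
a_0=14:  p_0=14·1+0=14,  q_0=14·0+1=1
a_1=2:  p_1=2·14+1=29,  q_1=2·1+0=2
…
a_3=3:  p_3=3·159+29=506,  q_3=3·11+2=35
…
a_6=5:  p_6=5·4019+1171=21266,  q_6=5·278+81=1471
a_7=2:  p_7=2·21266+4019=46551,  q_7=2·1471+278=3220
fundamental: x₁=46551, y₁=3220  (since 2166995601 − 209·10368400 = 1)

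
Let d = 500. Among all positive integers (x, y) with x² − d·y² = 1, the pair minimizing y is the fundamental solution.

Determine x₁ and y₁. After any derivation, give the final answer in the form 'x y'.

930249 41602

d=500: √d = [22; 2,1,3,2,1,…,1,2,44] (ℓ=14, even), read p_13/q_13
step 0: (22, 1)  from 22·(1,0) + (0,1)
…
step 4: (559, 25)  from 2·(246,11) + (67,3)
…
step 6: (1364, 61)  from 1·(805,36) + (559,25)
step 7: (14445, 646)  from 10·(1364,61) + (805,36)
step 8: (15809, 707)  from 1·(14445,646) + (1364,61)
…
step 10: (76317, 3413)  from 2·(30254,1353) + (15809,707)
…
step 12: (335522, 15005)  from 1·(259205,11592) + (76317,3413)
step 13: (930249, 41602)  from 2·(335522,15005) + (259205,11592)
→ (930249, 41602).  Check: 930249²=865363202001, 500·41602²=865363202000, difference 1.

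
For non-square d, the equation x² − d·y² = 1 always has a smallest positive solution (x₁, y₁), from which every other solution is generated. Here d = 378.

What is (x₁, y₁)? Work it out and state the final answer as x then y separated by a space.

[19; 2,3,1,4,1,3,2,38] for √378; ℓ=8 ⇒ convergent index 7
k=0  a_k=19  p_k/q_k = 19/1
…
k=6  a_k=3  p_k/q_k = 3869/199
k=7  a_k=2  p_k/q_k = 8749/450
fundamental: x₁=8749, y₁=450  (since 76545001 − 378·202500 = 1)

8749 450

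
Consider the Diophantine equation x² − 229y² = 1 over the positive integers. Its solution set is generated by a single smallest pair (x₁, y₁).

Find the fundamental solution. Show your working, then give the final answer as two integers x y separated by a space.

d=229: √d = [15; 7,1,1,7,30] (ℓ=5, odd), read p_9/q_9
i=0: a=15 ⇒ p=15, q=1
…
i=2: a=1 ⇒ p=121, q=8
i=3: a=1 ⇒ p=227, q=15
…
i=5: a=30 ⇒ p=51527, q=3405
…
i=7: a=1 ⇒ p=413926, q=27353
i=8: a=1 ⇒ p=776325, q=51301
i=9: a=7 ⇒ p=5848201, q=386460
→ (5848201, 386460).  Check: 5848201²=34201454936401, 229·386460²=34201454936400, difference 1.

5848201 386460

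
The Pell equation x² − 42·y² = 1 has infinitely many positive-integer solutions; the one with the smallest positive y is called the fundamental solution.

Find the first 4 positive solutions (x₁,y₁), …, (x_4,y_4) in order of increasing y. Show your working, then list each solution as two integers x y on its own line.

13 2
337 52
8749 1350
227137 35048

√42 = [6; 2,12, …], period ℓ=2 (even) → k=1
i=0: a=6 ⇒ p=6, q=1
i=1: a=2 ⇒ p=13, q=2
(x₁, y₁) = (13, 2);  13² − 42·2² = 1 ✓
(x_2, y_2) = (13·13 + 42·2·2, 13·2 + 2·13) = (337, 52)
(x_3, y_3) = (13·337 + 42·2·52, 13·52 + 2·337) = (8749, 1350)
(x_4, y_4) = (13·8749 + 42·2·1350, 13·1350 + 2·8749) = (227137, 35048)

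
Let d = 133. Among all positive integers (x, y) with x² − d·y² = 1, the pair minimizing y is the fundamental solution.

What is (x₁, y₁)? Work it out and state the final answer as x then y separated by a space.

d=133: √d = [11; 1,1,7,5,1,…,1,1,22] (ℓ=16, even), read p_15/q_15
k=0  a_k=11  p_k/q_k = 11/1
…
k=4  a_k=5  p_k/q_k = 888/77
k=5  a_k=1  p_k/q_k = 1061/92
…
k=7  a_k=1  p_k/q_k = 3010/261
k=8  a_k=2  p_k/q_k = 7969/691
k=9  a_k=1  p_k/q_k = 10979/952
…
k=11  a_k=1  p_k/q_k = 29927/2595
…
k=14  a_k=1  p_k/q_k = 1378591/119539
k=15  a_k=1  p_k/q_k = 2588599/224460
(x₁, y₁) = (2588599, 224460);  2588599² − 133·224460² = 1 ✓

2588599 224460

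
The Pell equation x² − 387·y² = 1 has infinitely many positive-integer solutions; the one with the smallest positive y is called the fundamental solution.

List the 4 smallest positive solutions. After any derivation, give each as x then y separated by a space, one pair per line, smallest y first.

3482 177
24248647 1232628
168867574226 8584021215
1175993762661217 59779122508632

√387 = [19; 1,2,19,2,1,38, …], period ℓ=6 (even) → k=5
step 0: (19, 1)  from 19·(1,0) + (0,1)
step 1: (20, 1)  from 1·(19,1) + (1,0)
step 2: (59, 3)  from 2·(20,1) + (19,1)
step 3: (1141, 58)  from 19·(59,3) + (20,1)
step 4: (2341, 119)  from 2·(1141,58) + (59,3)
step 5: (3482, 177)  from 1·(2341,119) + (1141,58)
fundamental: x₁=3482, y₁=177  (since 12124324 − 387·31329 = 1)
k=2:  x_2 = 3482·3482+387·177·177 = 24248647,  y_2 = 3482·177+177·3482 = 1232628
k=3:  x_3 = 3482·24248647+387·177·1232628 = 168867574226,  y_3 = 3482·1232628+177·24248647 = 8584021215
k=4:  x_4 = 3482·168867574226+387·177·8584021215 = 1175993762661217,  y_4 = 3482·8584021215+177·168867574226 = 59779122508632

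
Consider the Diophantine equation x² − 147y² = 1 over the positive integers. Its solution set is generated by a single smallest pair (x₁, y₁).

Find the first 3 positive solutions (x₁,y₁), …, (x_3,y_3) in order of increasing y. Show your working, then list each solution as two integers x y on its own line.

97 8
18817 1552
3650401 301080

√147 = [12; 8,24, …], period ℓ=2 (even) → k=1
k=0  a_k=12  p_k/q_k = 12/1
k=1  a_k=8  p_k/q_k = 97/8
→ (97, 8).  Check: 97²=9409, 147·8²=9408, difference 1.
k=2:  x_2 = 97·97+147·8·8 = 18817,  y_2 = 97·8+8·97 = 1552
k=3:  x_3 = 97·18817+147·8·1552 = 3650401,  y_3 = 97·1552+8·18817 = 301080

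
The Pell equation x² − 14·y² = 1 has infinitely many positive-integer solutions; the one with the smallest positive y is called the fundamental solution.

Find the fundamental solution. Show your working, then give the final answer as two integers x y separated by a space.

d=14: √d = [3; 1,2,1,6] (ℓ=4, even), read p_3/q_3
step 0: (3, 1)  from 3·(1,0) + (0,1)
…
step 2: (11, 3)  from 2·(4,1) + (3,1)
step 3: (15, 4)  from 1·(11,3) + (4,1)
→ (15, 4).  Check: 15²=225, 14·4²=224, difference 1.

15 4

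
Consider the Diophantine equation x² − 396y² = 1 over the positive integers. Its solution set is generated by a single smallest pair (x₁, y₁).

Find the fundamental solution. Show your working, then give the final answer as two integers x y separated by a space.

√396 → a₀=19, period (1,8,1,38); ℓ=4 even so k=3
a_0=19:  p_0=19·1+0=19,  q_0=19·0+1=1
a_1=1:  p_1=1·19+1=20,  q_1=1·1+0=1
a_2=8:  p_2=8·20+19=179,  q_2=8·1+1=9
a_3=1:  p_3=1·179+20=199,  q_3=1·9+1=10
fundamental: x₁=199, y₁=10  (since 39601 − 396·100 = 1)

199 10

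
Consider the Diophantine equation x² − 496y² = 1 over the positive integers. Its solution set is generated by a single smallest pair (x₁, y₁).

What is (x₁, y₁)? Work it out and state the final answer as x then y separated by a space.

√496 → a₀=22, period (3,1,2,4,1,…,1,3,44); ℓ=16 even so k=15
i=0: a=22 ⇒ p=22, q=1
i=1: a=3 ⇒ p=67, q=3
i=2: a=1 ⇒ p=89, q=4
i=3: a=2 ⇒ p=245, q=11
i=4: a=4 ⇒ p=1069, q=48
i=5: a=1 ⇒ p=1314, q=59
…
i=7: a=2 ⇒ p=6080, q=273
i=8: a=2 ⇒ p=14543, q=653
i=9: a=2 ⇒ p=35166, q=1579
…
i=11: a=1 ⇒ p=84875, q=3811
i=12: a=4 ⇒ p=389209, q=17476
i=13: a=2 ⇒ p=863293, q=38763
i=14: a=1 ⇒ p=1252502, q=56239
i=15: a=3 ⇒ p=4620799, q=207480
→ (4620799, 207480).  Check: 4620799²=21351783398401, 496·207480²=21351783398400, difference 1.

4620799 207480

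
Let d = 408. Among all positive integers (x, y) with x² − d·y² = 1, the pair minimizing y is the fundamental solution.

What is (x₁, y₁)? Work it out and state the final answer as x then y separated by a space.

101 5

√408 = [20; 5,40, …], period ℓ=2 (even) → k=1
a_0=20:  p_0=20·1+0=20,  q_0=20·0+1=1
a_1=5:  p_1=5·20+1=101,  q_1=5·1+0=5
(x₁, y₁) = (101, 5);  101² − 408·5² = 1 ✓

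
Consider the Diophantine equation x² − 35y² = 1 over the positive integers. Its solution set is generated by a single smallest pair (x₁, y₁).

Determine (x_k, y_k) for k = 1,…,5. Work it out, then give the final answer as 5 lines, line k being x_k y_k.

6 1
71 12
846 143
10081 1704
120126 20305

[5; 1,10] for √35; ℓ=2 ⇒ convergent index 1
i=0: a=5 ⇒ p=5, q=1
i=1: a=1 ⇒ p=6, q=1
→ (6, 1).  Check: 6²=36, 35·1²=35, difference 1.
n=2: (6,1)∘(6,1) = (6·6+35·1·1, 6·1+1·6) = (71,12)
n=3: (71,12)∘(6,1) = (6·71+35·1·12, 6·12+1·71) = (846,143)
n=4: (846,143)∘(6,1) = (6·846+35·1·143, 6·143+1·846) = (10081,1704)
n=5: (10081,1704)∘(6,1) = (6·10081+35·1·1704, 6·1704+1·10081) = (120126,20305)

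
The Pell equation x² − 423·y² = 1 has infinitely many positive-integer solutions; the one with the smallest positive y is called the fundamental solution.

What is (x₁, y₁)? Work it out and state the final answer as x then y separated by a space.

4607 224

√423 = [20; 1,1,3,4,3,1,1,40, …], period ℓ=8 (even) → k=7
i=0: a=20 ⇒ p=20, q=1
…
i=2: a=1 ⇒ p=41, q=2
…
i=4: a=4 ⇒ p=617, q=30
i=5: a=3 ⇒ p=1995, q=97
i=6: a=1 ⇒ p=2612, q=127
i=7: a=1 ⇒ p=4607, q=224
→ (4607, 224).  Check: 4607²=21224449, 423·224²=21224448, difference 1.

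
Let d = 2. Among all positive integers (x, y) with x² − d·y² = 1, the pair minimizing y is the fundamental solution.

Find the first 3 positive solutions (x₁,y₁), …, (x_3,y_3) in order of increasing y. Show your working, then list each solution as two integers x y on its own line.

√2 = [1; 2, …], period ℓ=1 (odd) → k=1
i=0: a=1 ⇒ p=1, q=1
i=1: a=2 ⇒ p=3, q=2
→ (3, 2).  Check: 3²=9, 2·2²=8, difference 1.
(3+2√2)^2 = 17 + 12√2
(3+2√2)^3 = 99 + 70√2

3 2
17 12
99 70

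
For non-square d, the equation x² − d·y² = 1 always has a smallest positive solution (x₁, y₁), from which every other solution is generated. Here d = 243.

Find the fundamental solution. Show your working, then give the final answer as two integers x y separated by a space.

70226 4505

√243 → a₀=15, period (1,1,2,3,15,3,2,1,1,30); ℓ=10 even so k=9
k=0  a_k=15  p_k/q_k = 15/1
…
k=3  a_k=2  p_k/q_k = 78/5
k=4  a_k=3  p_k/q_k = 265/17
…
k=8  a_k=1  p_k/q_k = 41325/2651
k=9  a_k=1  p_k/q_k = 70226/4505
fundamental: x₁=70226, y₁=4505  (since 4931691076 − 243·20295025 = 1)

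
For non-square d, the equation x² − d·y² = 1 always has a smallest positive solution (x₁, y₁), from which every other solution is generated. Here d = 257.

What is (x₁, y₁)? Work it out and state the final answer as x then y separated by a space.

513 32

√257 = [16; 32, …], period ℓ=1 (odd) → k=1
i=0: a=16 ⇒ p=16, q=1
i=1: a=32 ⇒ p=513, q=32
→ (513, 32).  Check: 513²=263169, 257·32²=263168, difference 1.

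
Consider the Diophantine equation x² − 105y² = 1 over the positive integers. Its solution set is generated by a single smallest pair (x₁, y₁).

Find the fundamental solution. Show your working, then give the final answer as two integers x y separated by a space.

d=105: √d = [10; 4,20] (ℓ=2, even), read p_1/q_1
k=0  a_k=10  p_k/q_k = 10/1
k=1  a_k=4  p_k/q_k = 41/4
→ (41, 4).  Check: 41²=1681, 105·4²=1680, difference 1.

41 4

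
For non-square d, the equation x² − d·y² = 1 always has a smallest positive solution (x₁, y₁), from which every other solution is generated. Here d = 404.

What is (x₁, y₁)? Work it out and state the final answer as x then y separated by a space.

201 10

d=404: √d = [20; 10,40] (ℓ=2, even), read p_1/q_1
a_0=20:  p_0=20·1+0=20,  q_0=20·0+1=1
a_1=10:  p_1=10·20+1=201,  q_1=10·1+0=10
(x₁, y₁) = (201, 10);  201² − 404·10² = 1 ✓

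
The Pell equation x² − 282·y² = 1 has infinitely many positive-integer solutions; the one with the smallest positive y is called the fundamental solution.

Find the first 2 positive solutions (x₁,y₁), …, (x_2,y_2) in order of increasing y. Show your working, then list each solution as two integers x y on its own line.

2351 140
11054401 658280

√282 → a₀=16, period (1,3,1,4,1,3,1,32); ℓ=8 even so k=7
k=0  a_k=16  p_k/q_k = 16/1
…
k=3  a_k=1  p_k/q_k = 84/5
k=4  a_k=4  p_k/q_k = 403/24
k=5  a_k=1  p_k/q_k = 487/29
k=6  a_k=3  p_k/q_k = 1864/111
k=7  a_k=1  p_k/q_k = 2351/140
→ (2351, 140).  Check: 2351²=5527201, 282·140²=5527200, difference 1.
n=2: (2351,140)∘(2351,140) = (2351·2351+282·140·140, 2351·140+140·2351) = (11054401,658280)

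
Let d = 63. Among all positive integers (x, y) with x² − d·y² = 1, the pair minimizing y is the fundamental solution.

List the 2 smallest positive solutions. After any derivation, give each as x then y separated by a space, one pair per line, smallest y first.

√63 = [7; 1,14, …], period ℓ=2 (even) → k=1
step 0: (7, 1)  from 7·(1,0) + (0,1)
step 1: (8, 1)  from 1·(7,1) + (1,0)
fundamental: x₁=8, y₁=1  (since 64 − 63·1 = 1)
(x_2, y_2) = (8·8 + 63·1·1, 8·1 + 1·8) = (127, 16)

8 1
127 16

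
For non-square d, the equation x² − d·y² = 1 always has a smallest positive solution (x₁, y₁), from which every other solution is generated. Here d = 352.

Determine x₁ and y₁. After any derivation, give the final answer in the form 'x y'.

d=352: √d = [18; 1,3,5,9,5,3,1,36] (ℓ=8, even), read p_7/q_7
i=0: a=18 ⇒ p=18, q=1
…
i=3: a=5 ⇒ p=394, q=21
…
i=5: a=5 ⇒ p=18499, q=986
i=6: a=3 ⇒ p=59118, q=3151
i=7: a=1 ⇒ p=77617, q=4137
fundamental: x₁=77617, y₁=4137  (since 6024398689 − 352·17114769 = 1)

77617 4137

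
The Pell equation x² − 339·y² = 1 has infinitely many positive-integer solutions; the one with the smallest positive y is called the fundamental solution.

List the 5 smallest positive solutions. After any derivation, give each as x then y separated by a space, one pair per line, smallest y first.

97970 5321
19196241799 1042596740
3761311617998090 204286405230279
736991398411349512801 40027878239778270520
144406094600958511920229850 7843062462097867920458521

d=339: √d = [18; 2,2,2,1,17,1,2,2,2,36] (ℓ=10, even), read p_9/q_9
a_0=18:  p_0=18·1+0=18,  q_0=18·0+1=1
a_1=2:  p_1=2·18+1=37,  q_1=2·1+0=2
a_2=2:  p_2=2·37+18=92,  q_2=2·2+1=5
a_3=2:  p_3=2·92+37=221,  q_3=2·5+2=12
a_4=1:  p_4=1·221+92=313,  q_4=1·12+5=17
a_5=17:  p_5=17·313+221=5542,  q_5=17·17+12=301
a_6=1:  p_6=1·5542+313=5855,  q_6=1·301+17=318
a_7=2:  p_7=2·5855+5542=17252,  q_7=2·318+301=937
a_8=2:  p_8=2·17252+5855=40359,  q_8=2·937+318=2192
a_9=2:  p_9=2·40359+17252=97970,  q_9=2·2192+937=5321
→ (97970, 5321).  Check: 97970²=9598120900, 339·5321²=9598120899, difference 1.
n=2: (97970,5321)∘(97970,5321) = (97970·97970+339·5321·5321, 97970·5321+5321·97970) = (19196241799,1042596740)
n=3: (19196241799,1042596740)∘(97970,5321) = (97970·19196241799+339·5321·1042596740, 97970·1042596740+5321·19196241799) = (3761311617998090,204286405230279)
n=4: (3761311617998090,204286405230279)∘(97970,5321) = (97970·3761311617998090+339·5321·204286405230279, 97970·204286405230279+5321·3761311617998090) = (736991398411349512801,40027878239778270520)
n=5: (736991398411349512801,40027878239778270520)∘(97970,5321) = (97970·736991398411349512801+339·5321·40027878239778270520, 97970·40027878239778270520+5321·736991398411349512801) = (144406094600958511920229850,7843062462097867920458521)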